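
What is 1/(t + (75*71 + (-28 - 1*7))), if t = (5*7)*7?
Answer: 1/5535 ≈ 0.00018067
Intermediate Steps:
t = 245 (t = 35*7 = 245)
1/(t + (75*71 + (-28 - 1*7))) = 1/(245 + (75*71 + (-28 - 1*7))) = 1/(245 + (5325 + (-28 - 7))) = 1/(245 + (5325 - 35)) = 1/(245 + 5290) = 1/5535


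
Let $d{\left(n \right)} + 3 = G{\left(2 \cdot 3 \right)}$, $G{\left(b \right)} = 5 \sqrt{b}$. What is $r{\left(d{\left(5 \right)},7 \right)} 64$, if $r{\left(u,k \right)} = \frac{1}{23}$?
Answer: $\frac{64}{23} \approx 2.7826$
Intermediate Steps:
$d{\left(n \right)} = -3 + 5 \sqrt{6}$ ($d{\left(n \right)} = -3 + 5 \sqrt{2 \cdot 3} = -3 + 5 \sqrt{6}$)
$r{\left(u,k \right)} = \frac{1}{23}$
$r{\left(d{\left(5 \right)},7 \right)} 64 = \frac{1}{23} \cdot 64 = \frac{64}{23}$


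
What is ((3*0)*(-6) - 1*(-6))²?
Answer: 36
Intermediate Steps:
((3*0)*(-6) - 1*(-6))² = (0*(-6) + 6)² = (0 + 6)² = 6² = 36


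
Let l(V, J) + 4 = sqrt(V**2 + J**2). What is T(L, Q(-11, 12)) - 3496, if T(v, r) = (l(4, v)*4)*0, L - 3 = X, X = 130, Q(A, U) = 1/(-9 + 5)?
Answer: -3496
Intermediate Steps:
Q(A, U) = -1/4 (Q(A, U) = 1/(-4) = -1/4)
L = 133 (L = 3 + 130 = 133)
l(V, J) = -4 + sqrt(J**2 + V**2) (l(V, J) = -4 + sqrt(V**2 + J**2) = -4 + sqrt(J**2 + V**2))
T(v, r) = 0 (T(v, r) = ((-4 + sqrt(v**2 + 4**2))*4)*0 = ((-4 + sqrt(v**2 + 16))*4)*0 = ((-4 + sqrt(16 + v**2))*4)*0 = (-16 + 4*sqrt(16 + v**2))*0 = 0)
T(L, Q(-11, 12)) - 3496 = 0 - 3496 = -3496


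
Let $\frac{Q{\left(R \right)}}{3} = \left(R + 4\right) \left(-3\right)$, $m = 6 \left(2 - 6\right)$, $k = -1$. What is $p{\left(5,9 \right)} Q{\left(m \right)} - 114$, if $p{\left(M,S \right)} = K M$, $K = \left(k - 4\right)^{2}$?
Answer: $22386$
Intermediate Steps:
$K = 25$ ($K = \left(-1 - 4\right)^{2} = \left(-5\right)^{2} = 25$)
$m = -24$ ($m = 6 \left(2 - 6\right) = 6 \left(-4\right) = -24$)
$Q{\left(R \right)} = -36 - 9 R$ ($Q{\left(R \right)} = 3 \left(R + 4\right) \left(-3\right) = 3 \left(4 + R\right) \left(-3\right) = 3 \left(-12 - 3 R\right) = -36 - 9 R$)
$p{\left(M,S \right)} = 25 M$
$p{\left(5,9 \right)} Q{\left(m \right)} - 114 = 25 \cdot 5 \left(-36 - -216\right) - 114 = 125 \left(-36 + 216\right) - 114 = 125 \cdot 180 - 114 = 22500 - 114 = 22386$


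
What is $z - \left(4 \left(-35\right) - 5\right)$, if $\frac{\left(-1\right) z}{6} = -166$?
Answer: $1141$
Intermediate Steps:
$z = 996$ ($z = \left(-6\right) \left(-166\right) = 996$)
$z - \left(4 \left(-35\right) - 5\right) = 996 - \left(4 \left(-35\right) - 5\right) = 996 - \left(-140 - 5\right) = 996 - -145 = 996 + 145 = 1141$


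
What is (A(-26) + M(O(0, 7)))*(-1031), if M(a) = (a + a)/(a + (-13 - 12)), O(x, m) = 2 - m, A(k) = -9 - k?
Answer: -53612/3 ≈ -17871.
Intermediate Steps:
M(a) = 2*a/(-25 + a) (M(a) = (2*a)/(a - 25) = (2*a)/(-25 + a) = 2*a/(-25 + a))
(A(-26) + M(O(0, 7)))*(-1031) = ((-9 - 1*(-26)) + 2*(2 - 1*7)/(-25 + (2 - 1*7)))*(-1031) = ((-9 + 26) + 2*(2 - 7)/(-25 + (2 - 7)))*(-1031) = (17 + 2*(-5)/(-25 - 5))*(-1031) = (17 + 2*(-5)/(-30))*(-1031) = (17 + 2*(-5)*(-1/30))*(-1031) = (17 + ⅓)*(-1031) = (52/3)*(-1031) = -53612/3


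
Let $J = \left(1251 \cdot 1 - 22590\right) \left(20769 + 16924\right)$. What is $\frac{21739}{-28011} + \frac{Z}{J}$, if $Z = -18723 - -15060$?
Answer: $- \frac{1942805268640}{2503345955133} \approx -0.77608$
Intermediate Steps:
$Z = -3663$ ($Z = -18723 + 15060 = -3663$)
$J = -804330927$ ($J = \left(1251 - 22590\right) 37693 = \left(-21339\right) 37693 = -804330927$)
$\frac{21739}{-28011} + \frac{Z}{J} = \frac{21739}{-28011} - \frac{3663}{-804330927} = 21739 \left(- \frac{1}{28011}\right) - - \frac{407}{89370103} = - \frac{21739}{28011} + \frac{407}{89370103} = - \frac{1942805268640}{2503345955133}$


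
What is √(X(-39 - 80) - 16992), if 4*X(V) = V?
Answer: I*√68087/2 ≈ 130.47*I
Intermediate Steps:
X(V) = V/4
√(X(-39 - 80) - 16992) = √((-39 - 80)/4 - 16992) = √((¼)*(-119) - 16992) = √(-119/4 - 16992) = √(-68087/4) = I*√68087/2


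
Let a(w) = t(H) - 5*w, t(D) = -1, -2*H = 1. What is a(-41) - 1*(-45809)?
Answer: 46013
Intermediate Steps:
H = -1/2 (H = -1/2*1 = -1/2 ≈ -0.50000)
a(w) = -1 - 5*w
a(-41) - 1*(-45809) = (-1 - 5*(-41)) - 1*(-45809) = (-1 + 205) + 45809 = 204 + 45809 = 46013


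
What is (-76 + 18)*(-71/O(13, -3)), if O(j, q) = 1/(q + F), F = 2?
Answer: -4118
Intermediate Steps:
O(j, q) = 1/(2 + q) (O(j, q) = 1/(q + 2) = 1/(2 + q))
(-76 + 18)*(-71/O(13, -3)) = (-76 + 18)*(-71/(1/(2 - 3))) = -(-4118)/(1/(-1)) = -(-4118)/(-1) = -(-4118)*(-1) = -58*71 = -4118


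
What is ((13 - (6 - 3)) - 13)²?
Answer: 9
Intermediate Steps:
((13 - (6 - 3)) - 13)² = ((13 - 1*3) - 13)² = ((13 - 3) - 13)² = (10 - 13)² = (-3)² = 9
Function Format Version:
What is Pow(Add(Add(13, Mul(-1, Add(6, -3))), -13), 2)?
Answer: 9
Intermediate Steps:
Pow(Add(Add(13, Mul(-1, Add(6, -3))), -13), 2) = Pow(Add(Add(13, Mul(-1, 3)), -13), 2) = Pow(Add(Add(13, -3), -13), 2) = Pow(Add(10, -13), 2) = Pow(-3, 2) = 9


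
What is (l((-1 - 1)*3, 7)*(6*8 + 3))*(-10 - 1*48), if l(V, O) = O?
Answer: -20706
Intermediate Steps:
(l((-1 - 1)*3, 7)*(6*8 + 3))*(-10 - 1*48) = (7*(6*8 + 3))*(-10 - 1*48) = (7*(48 + 3))*(-10 - 48) = (7*51)*(-58) = 357*(-58) = -20706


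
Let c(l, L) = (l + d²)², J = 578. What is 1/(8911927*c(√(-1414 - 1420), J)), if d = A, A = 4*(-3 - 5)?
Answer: 1/(8911927*(1024 + I*√2834)²) ≈ 1.0615e-13 - 1.1067e-14*I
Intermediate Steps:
A = -32 (A = 4*(-8) = -32)
d = -32
c(l, L) = (1024 + l)² (c(l, L) = (l + (-32)²)² = (l + 1024)² = (1024 + l)²)
1/(8911927*c(√(-1414 - 1420), J)) = 1/(8911927*((1024 + √(-1414 - 1420))²)) = 1/(8911927*((1024 + √(-2834))²)) = 1/(8911927*((1024 + I*√2834)²)) = 1/(8911927*(1024 + I*√2834)²)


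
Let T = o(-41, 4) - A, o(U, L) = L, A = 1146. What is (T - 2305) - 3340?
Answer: -6787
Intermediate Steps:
T = -1142 (T = 4 - 1*1146 = 4 - 1146 = -1142)
(T - 2305) - 3340 = (-1142 - 2305) - 3340 = -3447 - 3340 = -6787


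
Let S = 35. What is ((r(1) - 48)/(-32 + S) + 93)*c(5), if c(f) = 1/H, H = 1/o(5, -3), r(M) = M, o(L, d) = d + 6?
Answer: 232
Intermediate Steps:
o(L, d) = 6 + d
H = ⅓ (H = 1/(6 - 3) = 1/3 = ⅓ ≈ 0.33333)
c(f) = 3 (c(f) = 1/(⅓) = 3)
((r(1) - 48)/(-32 + S) + 93)*c(5) = ((1 - 48)/(-32 + 35) + 93)*3 = (-47/3 + 93)*3 = (232/3)*3 = 232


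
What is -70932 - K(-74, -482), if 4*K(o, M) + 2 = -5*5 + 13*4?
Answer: -283753/4 ≈ -70938.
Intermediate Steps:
K(o, M) = 25/4 (K(o, M) = -1/2 + (-5*5 + 13*4)/4 = -1/2 + (-25 + 52)/4 = -1/2 + (1/4)*27 = -1/2 + 27/4 = 25/4)
-70932 - K(-74, -482) = -70932 - 1*25/4 = -70932 - 25/4 = -283753/4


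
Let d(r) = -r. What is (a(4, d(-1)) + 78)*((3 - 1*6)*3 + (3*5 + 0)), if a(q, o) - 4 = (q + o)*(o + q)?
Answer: 642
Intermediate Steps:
a(q, o) = 4 + (o + q)² (a(q, o) = 4 + (q + o)*(o + q) = 4 + (o + q)*(o + q) = 4 + (o + q)²)
(a(4, d(-1)) + 78)*((3 - 1*6)*3 + (3*5 + 0)) = ((4 + (-1*(-1) + 4)²) + 78)*((3 - 1*6)*3 + (3*5 + 0)) = ((4 + (1 + 4)²) + 78)*((3 - 6)*3 + (15 + 0)) = ((4 + 5²) + 78)*(-3*3 + 15) = ((4 + 25) + 78)*(-9 + 15) = (29 + 78)*6 = 107*6 = 642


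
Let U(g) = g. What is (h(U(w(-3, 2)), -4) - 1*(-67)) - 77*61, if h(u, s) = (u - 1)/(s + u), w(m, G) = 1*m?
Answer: -32406/7 ≈ -4629.4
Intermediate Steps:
w(m, G) = m
h(u, s) = (-1 + u)/(s + u)
(h(U(w(-3, 2)), -4) - 1*(-67)) - 77*61 = ((-1 - 3)/(-4 - 3) - 1*(-67)) - 77*61 = (-4/(-7) + 67) - 4697 = (-1/7*(-4) + 67) - 4697 = (4/7 + 67) - 4697 = 473/7 - 4697 = -32406/7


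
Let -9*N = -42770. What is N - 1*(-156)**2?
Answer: -176254/9 ≈ -19584.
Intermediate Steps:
N = 42770/9 (N = -1/9*(-42770) = 42770/9 ≈ 4752.2)
N - 1*(-156)**2 = 42770/9 - 1*(-156)**2 = 42770/9 - 1*24336 = 42770/9 - 24336 = -176254/9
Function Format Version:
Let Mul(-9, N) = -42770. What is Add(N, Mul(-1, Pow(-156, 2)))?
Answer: Rational(-176254, 9) ≈ -19584.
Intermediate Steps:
N = Rational(42770, 9) (N = Mul(Rational(-1, 9), -42770) = Rational(42770, 9) ≈ 4752.2)
Add(N, Mul(-1, Pow(-156, 2))) = Add(Rational(42770, 9), Mul(-1, Pow(-156, 2))) = Add(Rational(42770, 9), Mul(-1, 24336)) = Add(Rational(42770, 9), -24336) = Rational(-176254, 9)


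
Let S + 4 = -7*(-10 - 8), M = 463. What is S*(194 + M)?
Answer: 80154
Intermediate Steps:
S = 122 (S = -4 - 7*(-10 - 8) = -4 - 7*(-18) = -4 + 126 = 122)
S*(194 + M) = 122*(194 + 463) = 122*657 = 80154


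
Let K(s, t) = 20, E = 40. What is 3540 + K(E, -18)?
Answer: 3560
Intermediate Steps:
3540 + K(E, -18) = 3540 + 20 = 3560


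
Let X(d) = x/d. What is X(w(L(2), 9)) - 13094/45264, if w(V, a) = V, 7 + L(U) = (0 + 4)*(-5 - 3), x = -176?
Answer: 414211/98072 ≈ 4.2235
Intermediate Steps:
L(U) = -39 (L(U) = -7 + (0 + 4)*(-5 - 3) = -7 + 4*(-8) = -7 - 32 = -39)
X(d) = -176/d
X(w(L(2), 9)) - 13094/45264 = -176/(-39) - 13094/45264 = -176*(-1/39) - 13094*1/45264 = 176/39 - 6547/22632 = 414211/98072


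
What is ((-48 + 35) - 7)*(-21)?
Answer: 420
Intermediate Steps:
((-48 + 35) - 7)*(-21) = (-13 - 7)*(-21) = -20*(-21) = 420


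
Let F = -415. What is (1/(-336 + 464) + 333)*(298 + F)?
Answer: -4987125/128 ≈ -38962.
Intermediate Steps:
(1/(-336 + 464) + 333)*(298 + F) = (1/(-336 + 464) + 333)*(298 - 415) = (1/128 + 333)*(-117) = (42625/128)*(-117) = -4987125/128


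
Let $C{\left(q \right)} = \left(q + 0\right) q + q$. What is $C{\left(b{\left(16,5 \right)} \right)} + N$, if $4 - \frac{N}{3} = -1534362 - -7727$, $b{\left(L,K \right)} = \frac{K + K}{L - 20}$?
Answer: $\frac{18319683}{4} \approx 4.5799 \cdot 10^{6}$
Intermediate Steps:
$b{\left(L,K \right)} = \frac{2 K}{-20 + L}$
$C{\left(q \right)} = q + q^{2}$ ($C{\left(q \right)} = q q + q = q^{2} + q = q + q^{2}$)
$N = 4579917$ ($N = 12 - 3 \left(-1534362 - -7727\right) = 12 - 3 \left(-1534362 + 7727\right) = 12 - -4579905 = 12 + 4579905 = 4579917$)
$C{\left(b{\left(16,5 \right)} \right)} + N = 2 \cdot 5 \frac{1}{-20 + 16} \left(1 + 2 \cdot 5 \frac{1}{-20 + 16}\right) + 4579917 = 2 \cdot 5 \frac{1}{-4} \left(1 + 2 \cdot 5 \frac{1}{-4}\right) + 4579917 = 2 \cdot 5 \left(- \frac{1}{4}\right) \left(1 + 2 \cdot 5 \left(- \frac{1}{4}\right)\right) + 4579917 = - \frac{5 \left(1 - \frac{5}{2}\right)}{2} + 4579917 = \left(- \frac{5}{2}\right) \left(- \frac{3}{2}\right) + 4579917 = \frac{15}{4} + 4579917 = \frac{18319683}{4}$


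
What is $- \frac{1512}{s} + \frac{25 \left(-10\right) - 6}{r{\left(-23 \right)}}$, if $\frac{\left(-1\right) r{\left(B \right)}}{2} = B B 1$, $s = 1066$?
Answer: $- \frac{331700}{281957} \approx -1.1764$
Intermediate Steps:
$r{\left(B \right)} = - 2 B^{2}$ ($r{\left(B \right)} = - 2 B B 1 = - 2 B^{2} \cdot 1 = - 2 B^{2}$)
$- \frac{1512}{s} + \frac{25 \left(-10\right) - 6}{r{\left(-23 \right)}} = - \frac{1512}{1066} + \frac{25 \left(-10\right) - 6}{\left(-2\right) \left(-23\right)^{2}} = \left(-1512\right) \frac{1}{1066} + \frac{-250 - 6}{\left(-2\right) 529} = - \frac{756}{533} - \frac{256}{-1058} = - \frac{756}{533} - - \frac{128}{529} = - \frac{756}{533} + \frac{128}{529} = - \frac{331700}{281957}$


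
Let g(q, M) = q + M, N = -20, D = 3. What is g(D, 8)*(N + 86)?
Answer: 726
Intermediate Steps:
g(q, M) = M + q
g(D, 8)*(N + 86) = (8 + 3)*(-20 + 86) = 11*66 = 726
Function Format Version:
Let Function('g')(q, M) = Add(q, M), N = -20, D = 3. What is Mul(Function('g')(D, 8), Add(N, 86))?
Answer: 726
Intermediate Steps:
Function('g')(q, M) = Add(M, q)
Mul(Function('g')(D, 8), Add(N, 86)) = Mul(Add(8, 3), Add(-20, 86)) = Mul(11, 66) = 726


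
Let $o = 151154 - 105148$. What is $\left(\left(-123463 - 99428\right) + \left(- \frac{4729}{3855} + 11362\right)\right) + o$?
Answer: $- \frac{638095894}{3855} \approx -1.6552 \cdot 10^{5}$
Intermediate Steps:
$o = 46006$ ($o = 151154 - 105148 = 46006$)
$\left(\left(-123463 - 99428\right) + \left(- \frac{4729}{3855} + 11362\right)\right) + o = \left(\left(-123463 - 99428\right) + \left(- \frac{4729}{3855} + 11362\right)\right) + 46006 = \left(-222891 + \left(\left(-4729\right) \frac{1}{3855} + 11362\right)\right) + 46006 = \left(-222891 + \left(- \frac{4729}{3855} + 11362\right)\right) + 46006 = \left(-222891 + \frac{43795781}{3855}\right) + 46006 = - \frac{815449024}{3855} + 46006 = - \frac{638095894}{3855}$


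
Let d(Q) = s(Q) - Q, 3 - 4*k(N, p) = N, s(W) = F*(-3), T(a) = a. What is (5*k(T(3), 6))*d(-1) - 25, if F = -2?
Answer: -25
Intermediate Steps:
s(W) = 6 (s(W) = -2*(-3) = 6)
k(N, p) = 3/4 - N/4
d(Q) = 6 - Q
(5*k(T(3), 6))*d(-1) - 25 = (5*(3/4 - 1/4*3))*(6 - 1*(-1)) - 25 = (5*(3/4 - 3/4))*(6 + 1) - 25 = (5*0)*7 - 25 = 0*7 - 25 = 0 - 25 = -25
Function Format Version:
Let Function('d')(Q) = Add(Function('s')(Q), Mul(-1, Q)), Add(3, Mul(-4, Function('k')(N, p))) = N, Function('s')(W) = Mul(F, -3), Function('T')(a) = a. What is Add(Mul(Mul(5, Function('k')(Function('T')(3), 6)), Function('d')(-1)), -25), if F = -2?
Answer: -25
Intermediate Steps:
Function('s')(W) = 6 (Function('s')(W) = Mul(-2, -3) = 6)
Function('k')(N, p) = Add(Rational(3, 4), Mul(Rational(-1, 4), N))
Function('d')(Q) = Add(6, Mul(-1, Q))
Add(Mul(Mul(5, Function('k')(Function('T')(3), 6)), Function('d')(-1)), -25) = Add(Mul(Mul(5, Add(Rational(3, 4), Mul(Rational(-1, 4), 3))), Add(6, Mul(-1, -1))), -25) = Add(Mul(Mul(5, Add(Rational(3, 4), Rational(-3, 4))), Add(6, 1)), -25) = Add(Mul(Mul(5, 0), 7), -25) = Add(Mul(0, 7), -25) = Add(0, -25) = -25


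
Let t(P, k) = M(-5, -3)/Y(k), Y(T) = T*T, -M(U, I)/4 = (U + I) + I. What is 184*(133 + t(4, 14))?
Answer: 1201152/49 ≈ 24513.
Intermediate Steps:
M(U, I) = -8*I - 4*U (M(U, I) = -4*((U + I) + I) = -4*((I + U) + I) = -4*(U + 2*I) = -8*I - 4*U)
Y(T) = T²
t(P, k) = 44/k² (t(P, k) = (-8*(-3) - 4*(-5))/(k²) = (24 + 20)/k² = 44/k²)
184*(133 + t(4, 14)) = 184*(133 + 44/14²) = 184*(133 + 44*(1/196)) = 184*(133 + 11/49) = 184*(6528/49) = 1201152/49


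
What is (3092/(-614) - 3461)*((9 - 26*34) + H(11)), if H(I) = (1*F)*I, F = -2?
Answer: 954473481/307 ≈ 3.1090e+6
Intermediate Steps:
H(I) = -2*I (H(I) = (1*(-2))*I = -2*I)
(3092/(-614) - 3461)*((9 - 26*34) + H(11)) = (3092/(-614) - 3461)*((9 - 26*34) - 2*11) = (3092*(-1/614) - 3461)*((9 - 884) - 22) = (-1546/307 - 3461)*(-875 - 22) = -1064073/307*(-897) = 954473481/307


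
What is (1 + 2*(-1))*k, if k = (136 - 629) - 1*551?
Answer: 1044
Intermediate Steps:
k = -1044 (k = -493 - 551 = -1044)
(1 + 2*(-1))*k = (1 + 2*(-1))*(-1044) = (1 - 2)*(-1044) = -1*(-1044) = 1044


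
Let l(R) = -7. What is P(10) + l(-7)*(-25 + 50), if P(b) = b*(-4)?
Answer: -215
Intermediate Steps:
P(b) = -4*b
P(10) + l(-7)*(-25 + 50) = -4*10 - 7*(-25 + 50) = -40 - 7*25 = -40 - 175 = -215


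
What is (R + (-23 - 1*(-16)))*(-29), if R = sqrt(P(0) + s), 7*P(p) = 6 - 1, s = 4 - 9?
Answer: 203 - 29*I*sqrt(210)/7 ≈ 203.0 - 60.036*I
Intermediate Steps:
s = -5
P(p) = 5/7 (P(p) = (6 - 1)/7 = (1/7)*5 = 5/7)
R = I*sqrt(210)/7 (R = sqrt(5/7 - 5) = sqrt(-30/7) = I*sqrt(210)/7 ≈ 2.0702*I)
(R + (-23 - 1*(-16)))*(-29) = (I*sqrt(210)/7 + (-23 - 1*(-16)))*(-29) = (I*sqrt(210)/7 + (-23 + 16))*(-29) = (I*sqrt(210)/7 - 7)*(-29) = (-7 + I*sqrt(210)/7)*(-29) = 203 - 29*I*sqrt(210)/7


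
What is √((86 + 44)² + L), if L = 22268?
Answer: 48*√17 ≈ 197.91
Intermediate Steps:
√((86 + 44)² + L) = √((86 + 44)² + 22268) = √(130² + 22268) = √(16900 + 22268) = √39168 = 48*√17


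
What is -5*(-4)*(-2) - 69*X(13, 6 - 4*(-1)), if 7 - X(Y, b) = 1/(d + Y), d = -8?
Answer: -2546/5 ≈ -509.20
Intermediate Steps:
X(Y, b) = 7 - 1/(-8 + Y)
-5*(-4)*(-2) - 69*X(13, 6 - 4*(-1)) = -5*(-4)*(-2) - 69*(-57 + 7*13)/(-8 + 13) = 20*(-2) - 69*(-57 + 91)/5 = -40 - 69*34/5 = -40 - 2346/5 = -2546/5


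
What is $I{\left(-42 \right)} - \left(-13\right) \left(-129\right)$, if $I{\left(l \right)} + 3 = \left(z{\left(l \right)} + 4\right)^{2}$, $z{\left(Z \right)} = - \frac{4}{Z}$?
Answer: $- \frac{733484}{441} \approx -1663.2$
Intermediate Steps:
$I{\left(l \right)} = -3 + \left(4 - \frac{4}{l}\right)^{2}$ ($I{\left(l \right)} = -3 + \left(- \frac{4}{l} + 4\right)^{2} = -3 + \left(4 - \frac{4}{l}\right)^{2}$)
$I{\left(-42 \right)} - \left(-13\right) \left(-129\right) = \left(13 - \frac{32}{-42} + \frac{16}{1764}\right) - \left(-13\right) \left(-129\right) = \left(13 - - \frac{16}{21} + 16 \cdot \frac{1}{1764}\right) - 1677 = \left(13 + \frac{16}{21} + \frac{4}{441}\right) - 1677 = \frac{6073}{441} - 1677 = - \frac{733484}{441}$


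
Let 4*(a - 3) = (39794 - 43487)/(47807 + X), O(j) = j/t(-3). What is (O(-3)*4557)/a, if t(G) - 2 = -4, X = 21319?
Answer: 630014364/275273 ≈ 2288.7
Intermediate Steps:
t(G) = -2 (t(G) = 2 - 4 = -2)
O(j) = -j/2 (O(j) = j/(-2) = j*(-½) = -j/2)
a = 275273/92168 (a = 3 + ((39794 - 43487)/(47807 + 21319))/4 = 3 + (-3693/69126)/4 = 3 + (-3693*1/69126)/4 = 3 + (¼)*(-1231/23042) = 3 - 1231/92168 = 275273/92168 ≈ 2.9866)
(O(-3)*4557)/a = (-½*(-3)*4557)/(275273/92168) = ((3/2)*4557)*(92168/275273) = (13671/2)*(92168/275273) = 630014364/275273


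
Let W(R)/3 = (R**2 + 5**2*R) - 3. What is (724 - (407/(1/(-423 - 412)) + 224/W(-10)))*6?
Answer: 312642790/153 ≈ 2.0434e+6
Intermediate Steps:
W(R) = -9 + 3*R**2 + 75*R (W(R) = 3*((R**2 + 5**2*R) - 3) = 3*((R**2 + 25*R) - 3) = 3*(-3 + R**2 + 25*R) = -9 + 3*R**2 + 75*R)
(724 - (407/(1/(-423 - 412)) + 224/W(-10)))*6 = (724 - (407/(1/(-423 - 412)) + 224/(-9 + 3*(-10)**2 + 75*(-10))))*6 = (724 - (407/(1/(-835)) + 224/(-9 + 3*100 - 750)))*6 = (724 - (407/(-1/835) + 224/(-9 + 300 - 750)))*6 = (724 - (407*(-835) + 224/(-459)))*6 = (724 - (-339845 + 224*(-1/459)))*6 = (724 - (-339845 - 224/459))*6 = (724 - 1*(-155989079/459))*6 = (724 + 155989079/459)*6 = (156321395/459)*6 = 312642790/153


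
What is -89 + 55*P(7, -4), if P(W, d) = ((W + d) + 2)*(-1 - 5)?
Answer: -1739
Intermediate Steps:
P(W, d) = -12 - 6*W - 6*d (P(W, d) = (2 + W + d)*(-6) = -12 - 6*W - 6*d)
-89 + 55*P(7, -4) = -89 + 55*(-12 - 6*7 - 6*(-4)) = -89 + 55*(-12 - 42 + 24) = -89 + 55*(-30) = -89 - 1650 = -1739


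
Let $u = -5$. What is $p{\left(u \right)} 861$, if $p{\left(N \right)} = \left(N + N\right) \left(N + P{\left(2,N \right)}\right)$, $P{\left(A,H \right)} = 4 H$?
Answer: $215250$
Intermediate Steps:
$p{\left(N \right)} = 10 N^{2}$ ($p{\left(N \right)} = \left(N + N\right) \left(N + 4 N\right) = 2 N 5 N = 10 N^{2}$)
$p{\left(u \right)} 861 = 10 \left(-5\right)^{2} \cdot 861 = 10 \cdot 25 \cdot 861 = 250 \cdot 861 = 215250$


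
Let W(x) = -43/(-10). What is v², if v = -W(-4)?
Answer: 1849/100 ≈ 18.490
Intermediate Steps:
W(x) = 43/10 (W(x) = -43*(-⅒) = 43/10)
v = -43/10 (v = -1*43/10 = -43/10 ≈ -4.3000)
v² = (-43/10)² = 1849/100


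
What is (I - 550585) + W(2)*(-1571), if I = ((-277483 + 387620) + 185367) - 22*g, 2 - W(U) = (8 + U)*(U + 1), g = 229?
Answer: -216131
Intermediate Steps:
W(U) = 2 - (1 + U)*(8 + U) (W(U) = 2 - (8 + U)*(U + 1) = 2 - (8 + U)*(1 + U) = 2 - (1 + U)*(8 + U))
I = 290466 (I = ((-277483 + 387620) + 185367) - 22*229 = (110137 + 185367) - 5038 = 295504 - 5038 = 290466)
(I - 550585) + W(2)*(-1571) = (290466 - 550585) + (-6 - 1*2**2 - 9*2)*(-1571) = -260119 + (-6 - 1*4 - 18)*(-1571) = -260119 + (-6 - 4 - 18)*(-1571) = -260119 - 28*(-1571) = -260119 + 43988 = -216131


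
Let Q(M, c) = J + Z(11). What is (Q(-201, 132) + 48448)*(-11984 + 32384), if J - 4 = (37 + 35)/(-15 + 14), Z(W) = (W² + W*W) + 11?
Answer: 992113200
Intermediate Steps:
Z(W) = 11 + 2*W² (Z(W) = (W² + W²) + 11 = 2*W² + 11 = 11 + 2*W²)
J = -68 (J = 4 + (37 + 35)/(-15 + 14) = 4 + 72/(-1) = 4 + 72*(-1) = 4 - 72 = -68)
Q(M, c) = 185 (Q(M, c) = -68 + (11 + 2*11²) = -68 + (11 + 2*121) = -68 + (11 + 242) = -68 + 253 = 185)
(Q(-201, 132) + 48448)*(-11984 + 32384) = (185 + 48448)*(-11984 + 32384) = 48633*20400 = 992113200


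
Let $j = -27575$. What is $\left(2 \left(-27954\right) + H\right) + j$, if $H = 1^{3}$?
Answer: $-83482$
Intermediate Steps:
$H = 1$
$\left(2 \left(-27954\right) + H\right) + j = \left(2 \left(-27954\right) + 1\right) - 27575 = \left(-55908 + 1\right) - 27575 = -55907 - 27575 = -83482$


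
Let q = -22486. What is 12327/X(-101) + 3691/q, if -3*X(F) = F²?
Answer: -869206657/229379686 ≈ -3.7894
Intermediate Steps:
X(F) = -F²/3
12327/X(-101) + 3691/q = 12327/((-⅓*(-101)²)) + 3691/(-22486) = 12327/((-⅓*10201)) + 3691*(-1/22486) = 12327/(-10201/3) - 3691/22486 = 12327*(-3/10201) - 3691/22486 = -36981/10201 - 3691/22486 = -869206657/229379686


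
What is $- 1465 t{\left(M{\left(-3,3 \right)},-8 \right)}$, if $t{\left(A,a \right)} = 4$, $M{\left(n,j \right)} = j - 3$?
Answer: $-5860$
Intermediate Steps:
$M{\left(n,j \right)} = -3 + j$
$- 1465 t{\left(M{\left(-3,3 \right)},-8 \right)} = \left(-1465\right) 4 = -5860$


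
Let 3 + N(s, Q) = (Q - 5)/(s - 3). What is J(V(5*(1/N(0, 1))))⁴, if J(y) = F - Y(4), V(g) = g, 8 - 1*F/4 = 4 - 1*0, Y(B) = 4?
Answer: 20736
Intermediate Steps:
N(s, Q) = -3 + (-5 + Q)/(-3 + s) (N(s, Q) = -3 + (Q - 5)/(s - 3) = -3 + (-5 + Q)/(-3 + s))
F = 16 (F = 32 - 4*(4 - 1*0) = 32 - 4*(4 + 0) = 32 - 4*4 = 32 - 16 = 16)
J(y) = 12 (J(y) = 16 - 1*4 = 16 - 4 = 12)
J(V(5*(1/N(0, 1))))⁴ = 12⁴ = 20736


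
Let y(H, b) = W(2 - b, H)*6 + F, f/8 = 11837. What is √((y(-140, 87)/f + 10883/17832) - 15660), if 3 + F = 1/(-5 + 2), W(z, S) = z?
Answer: I*√3559609171333750506/15076956 ≈ 125.14*I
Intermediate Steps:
f = 94696 (f = 8*11837 = 94696)
F = -10/3 (F = -3 + 1/(-5 + 2) = -3 + 1/(-3) = -3 - ⅓ = -10/3 ≈ -3.3333)
y(H, b) = 26/3 - 6*b (y(H, b) = (2 - b)*6 - 10/3 = (12 - 6*b) - 10/3 = 26/3 - 6*b)
√((y(-140, 87)/f + 10883/17832) - 15660) = √(((26/3 - 6*87)/94696 + 10883/17832) - 15660) = √(((26/3 - 522)*(1/94696) + 10883*(1/17832)) - 15660) = √((-1540/3*1/94696 + 10883/17832) - 15660) = √((-55/10146 + 10883/17832) - 15660) = √(18239693/30153912 - 15660) = √(-472192022227/30153912) = I*√3559609171333750506/15076956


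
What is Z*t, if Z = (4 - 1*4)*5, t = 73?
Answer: 0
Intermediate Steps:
Z = 0 (Z = (4 - 4)*5 = 0*5 = 0)
Z*t = 0*73 = 0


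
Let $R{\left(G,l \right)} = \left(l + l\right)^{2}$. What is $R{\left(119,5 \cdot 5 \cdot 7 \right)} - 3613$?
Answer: $118887$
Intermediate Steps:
$R{\left(G,l \right)} = 4 l^{2}$ ($R{\left(G,l \right)} = \left(2 l\right)^{2} = 4 l^{2}$)
$R{\left(119,5 \cdot 5 \cdot 7 \right)} - 3613 = 4 \left(5 \cdot 5 \cdot 7\right)^{2} - 3613 = 4 \left(25 \cdot 7\right)^{2} - 3613 = 4 \cdot 175^{2} - 3613 = 4 \cdot 30625 - 3613 = 122500 - 3613 = 118887$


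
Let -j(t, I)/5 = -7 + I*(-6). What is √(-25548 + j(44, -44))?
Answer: I*√26833 ≈ 163.81*I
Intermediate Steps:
j(t, I) = 35 + 30*I (j(t, I) = -5*(-7 + I*(-6)) = -5*(-7 - 6*I) = 35 + 30*I)
√(-25548 + j(44, -44)) = √(-25548 + (35 + 30*(-44))) = √(-25548 + (35 - 1320)) = √(-25548 - 1285) = √(-26833) = I*√26833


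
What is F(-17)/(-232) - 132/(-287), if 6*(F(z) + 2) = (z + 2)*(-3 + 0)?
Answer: 58091/133168 ≈ 0.43622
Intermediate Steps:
F(z) = -3 - z/2 (F(z) = -2 + ((z + 2)*(-3 + 0))/6 = -2 + ((2 + z)*(-3))/6 = -2 + (-6 - 3*z)/6 = -2 + (-1 - z/2) = -3 - z/2)
F(-17)/(-232) - 132/(-287) = (-3 - ½*(-17))/(-232) - 132/(-287) = (-3 + 17/2)*(-1/232) - 132*(-1/287) = (11/2)*(-1/232) + 132/287 = -11/464 + 132/287 = 58091/133168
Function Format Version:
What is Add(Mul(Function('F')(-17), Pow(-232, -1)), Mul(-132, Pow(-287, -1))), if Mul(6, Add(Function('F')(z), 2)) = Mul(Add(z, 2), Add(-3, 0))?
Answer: Rational(58091, 133168) ≈ 0.43622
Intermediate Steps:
Function('F')(z) = Add(-3, Mul(Rational(-1, 2), z)) (Function('F')(z) = Add(-2, Mul(Rational(1, 6), Mul(Add(z, 2), Add(-3, 0)))) = Add(-2, Mul(Rational(1, 6), Mul(Add(2, z), -3))) = Add(-2, Mul(Rational(1, 6), Add(-6, Mul(-3, z)))) = Add(-2, Add(-1, Mul(Rational(-1, 2), z))) = Add(-3, Mul(Rational(-1, 2), z)))
Add(Mul(Function('F')(-17), Pow(-232, -1)), Mul(-132, Pow(-287, -1))) = Add(Mul(Add(-3, Mul(Rational(-1, 2), -17)), Pow(-232, -1)), Mul(-132, Pow(-287, -1))) = Add(Mul(Add(-3, Rational(17, 2)), Rational(-1, 232)), Mul(-132, Rational(-1, 287))) = Add(Mul(Rational(11, 2), Rational(-1, 232)), Rational(132, 287)) = Add(Rational(-11, 464), Rational(132, 287)) = Rational(58091, 133168)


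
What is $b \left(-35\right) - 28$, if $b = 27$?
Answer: $-973$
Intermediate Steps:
$b \left(-35\right) - 28 = 27 \left(-35\right) - 28 = -945 - 28 = -973$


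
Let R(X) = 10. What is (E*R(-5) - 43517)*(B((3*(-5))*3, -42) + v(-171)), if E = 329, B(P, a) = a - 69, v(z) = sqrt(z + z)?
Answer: 4465197 - 120681*I*sqrt(38) ≈ 4.4652e+6 - 7.4393e+5*I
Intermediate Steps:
v(z) = sqrt(2)*sqrt(z) (v(z) = sqrt(2*z) = sqrt(2)*sqrt(z))
B(P, a) = -69 + a
(E*R(-5) - 43517)*(B((3*(-5))*3, -42) + v(-171)) = (329*10 - 43517)*((-69 - 42) + sqrt(2)*sqrt(-171)) = (3290 - 43517)*(-111 + sqrt(2)*(3*I*sqrt(19))) = -40227*(-111 + 3*I*sqrt(38)) = 4465197 - 120681*I*sqrt(38)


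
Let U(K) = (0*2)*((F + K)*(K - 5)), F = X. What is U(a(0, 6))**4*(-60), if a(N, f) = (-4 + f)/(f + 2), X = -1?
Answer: 0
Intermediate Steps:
a(N, f) = (-4 + f)/(2 + f)
F = -1
U(K) = 0 (U(K) = (0*2)*((-1 + K)*(K - 5)) = 0*((-1 + K)*(-5 + K)) = 0)
U(a(0, 6))**4*(-60) = 0**4*(-60) = 0*(-60) = 0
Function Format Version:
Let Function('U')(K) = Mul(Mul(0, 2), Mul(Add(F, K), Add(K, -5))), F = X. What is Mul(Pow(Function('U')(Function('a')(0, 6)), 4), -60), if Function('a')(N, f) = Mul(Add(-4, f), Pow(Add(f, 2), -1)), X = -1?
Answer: 0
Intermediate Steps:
Function('a')(N, f) = Mul(Pow(Add(2, f), -1), Add(-4, f)) (Function('a')(N, f) = Mul(Add(-4, f), Pow(Add(2, f), -1)) = Mul(Pow(Add(2, f), -1), Add(-4, f)))
F = -1
Function('U')(K) = 0 (Function('U')(K) = Mul(Mul(0, 2), Mul(Add(-1, K), Add(K, -5))) = Mul(0, Mul(Add(-1, K), Add(-5, K))) = 0)
Mul(Pow(Function('U')(Function('a')(0, 6)), 4), -60) = Mul(Pow(0, 4), -60) = Mul(0, -60) = 0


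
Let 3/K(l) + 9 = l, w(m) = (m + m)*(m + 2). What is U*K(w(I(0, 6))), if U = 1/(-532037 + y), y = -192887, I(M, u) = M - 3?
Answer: 1/724924 ≈ 1.3795e-6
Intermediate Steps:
I(M, u) = -3 + M
w(m) = 2*m*(2 + m) (w(m) = (2*m)*(2 + m) = 2*m*(2 + m))
K(l) = 3/(-9 + l)
U = -1/724924 (U = 1/(-532037 - 192887) = 1/(-724924) = -1/724924 ≈ -1.3795e-6)
U*K(w(I(0, 6))) = -3/(724924*(-9 + 2*(-3 + 0)*(2 + (-3 + 0)))) = -3/(724924*(-9 + 2*(-3)*(2 - 3))) = -3/(724924*(-9 + 2*(-3)*(-1))) = -3/(724924*(-9 + 6)) = -3/(724924*(-3)) = -3*(-1)/(724924*3) = -1/724924*(-1) = 1/724924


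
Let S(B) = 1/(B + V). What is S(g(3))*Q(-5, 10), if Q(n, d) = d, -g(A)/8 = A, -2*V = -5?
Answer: -20/43 ≈ -0.46512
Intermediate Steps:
V = 5/2 (V = -½*(-5) = 5/2 ≈ 2.5000)
g(A) = -8*A
S(B) = 1/(5/2 + B) (S(B) = 1/(B + 5/2) = 1/(5/2 + B))
S(g(3))*Q(-5, 10) = (2/(5 + 2*(-8*3)))*10 = (2/(5 + 2*(-24)))*10 = (2/(5 - 48))*10 = (2/(-43))*10 = (2*(-1/43))*10 = -2/43*10 = -20/43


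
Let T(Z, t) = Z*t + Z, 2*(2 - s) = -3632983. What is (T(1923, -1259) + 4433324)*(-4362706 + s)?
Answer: -5128555755375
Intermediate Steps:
s = 3632987/2 (s = 2 - 1/2*(-3632983) = 2 + 3632983/2 = 3632987/2 ≈ 1.8165e+6)
T(Z, t) = Z + Z*t
(T(1923, -1259) + 4433324)*(-4362706 + s) = (1923*(1 - 1259) + 4433324)*(-4362706 + 3632987/2) = (1923*(-1258) + 4433324)*(-5092425/2) = (-2419134 + 4433324)*(-5092425/2) = 2014190*(-5092425/2) = -5128555755375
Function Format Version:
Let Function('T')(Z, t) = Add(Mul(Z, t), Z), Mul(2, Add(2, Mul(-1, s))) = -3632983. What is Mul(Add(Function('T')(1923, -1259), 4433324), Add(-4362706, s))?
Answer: -5128555755375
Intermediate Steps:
s = Rational(3632987, 2) (s = Add(2, Mul(Rational(-1, 2), -3632983)) = Add(2, Rational(3632983, 2)) = Rational(3632987, 2) ≈ 1.8165e+6)
Function('T')(Z, t) = Add(Z, Mul(Z, t))
Mul(Add(Function('T')(1923, -1259), 4433324), Add(-4362706, s)) = Mul(Add(Mul(1923, Add(1, -1259)), 4433324), Add(-4362706, Rational(3632987, 2))) = Mul(Add(Mul(1923, -1258), 4433324), Rational(-5092425, 2)) = Mul(Add(-2419134, 4433324), Rational(-5092425, 2)) = Mul(2014190, Rational(-5092425, 2)) = -5128555755375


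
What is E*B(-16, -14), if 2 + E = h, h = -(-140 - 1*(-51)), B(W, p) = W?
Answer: -1392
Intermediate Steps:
h = 89 (h = -(-140 + 51) = -1*(-89) = 89)
E = 87 (E = -2 + 89 = 87)
E*B(-16, -14) = 87*(-16) = -1392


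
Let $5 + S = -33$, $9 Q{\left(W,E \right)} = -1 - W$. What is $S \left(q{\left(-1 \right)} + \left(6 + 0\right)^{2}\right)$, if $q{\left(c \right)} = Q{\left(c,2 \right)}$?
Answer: $-1368$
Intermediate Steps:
$Q{\left(W,E \right)} = - \frac{1}{9} - \frac{W}{9}$ ($Q{\left(W,E \right)} = \frac{-1 - W}{9} = - \frac{1}{9} - \frac{W}{9}$)
$q{\left(c \right)} = - \frac{1}{9} - \frac{c}{9}$
$S = -38$ ($S = -5 - 33 = -38$)
$S \left(q{\left(-1 \right)} + \left(6 + 0\right)^{2}\right) = - 38 \left(\left(- \frac{1}{9} - - \frac{1}{9}\right) + \left(6 + 0\right)^{2}\right) = - 38 \left(\left(- \frac{1}{9} + \frac{1}{9}\right) + 6^{2}\right) = - 38 \left(0 + 36\right) = \left(-38\right) 36 = -1368$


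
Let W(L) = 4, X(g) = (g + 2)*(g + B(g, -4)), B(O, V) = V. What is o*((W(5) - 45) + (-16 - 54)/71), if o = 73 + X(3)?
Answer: -202708/71 ≈ -2855.0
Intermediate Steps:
X(g) = (-4 + g)*(2 + g) (X(g) = (g + 2)*(g - 4) = (2 + g)*(-4 + g) = (-4 + g)*(2 + g))
o = 68 (o = 73 + (-8 + 3² - 2*3) = 73 + (-8 + 9 - 6) = 73 - 5 = 68)
o*((W(5) - 45) + (-16 - 54)/71) = 68*((4 - 45) + (-16 - 54)/71) = 68*(-41 - 70*1/71) = 68*(-41 - 70/71) = 68*(-2981/71) = -202708/71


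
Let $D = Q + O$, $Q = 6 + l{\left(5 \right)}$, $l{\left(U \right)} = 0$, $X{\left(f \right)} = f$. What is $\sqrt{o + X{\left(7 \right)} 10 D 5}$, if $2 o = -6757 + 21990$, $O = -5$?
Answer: $\frac{\sqrt{31866}}{2} \approx 89.255$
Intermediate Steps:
$o = \frac{15233}{2}$ ($o = \frac{-6757 + 21990}{2} = \frac{1}{2} \cdot 15233 = \frac{15233}{2} \approx 7616.5$)
$Q = 6$ ($Q = 6 + 0 = 6$)
$D = 1$ ($D = 6 - 5 = 1$)
$\sqrt{o + X{\left(7 \right)} 10 D 5} = \sqrt{\frac{15233}{2} + 7 \cdot 10 \cdot 1 \cdot 5} = \sqrt{\frac{15233}{2} + 70 \cdot 5} = \sqrt{\frac{15233}{2} + 350} = \sqrt{\frac{15933}{2}} = \frac{\sqrt{31866}}{2}$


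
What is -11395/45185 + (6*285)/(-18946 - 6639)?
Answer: -2107471/6606047 ≈ -0.31902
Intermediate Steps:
-11395/45185 + (6*285)/(-18946 - 6639) = -11395*1/45185 + 1710/(-25585) = -2279/9037 + 1710*(-1/25585) = -2279/9037 - 342/5117 = -2107471/6606047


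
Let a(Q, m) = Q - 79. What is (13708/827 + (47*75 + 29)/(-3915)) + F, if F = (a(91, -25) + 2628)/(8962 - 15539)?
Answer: 325088291774/21294385785 ≈ 15.266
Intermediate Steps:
a(Q, m) = -79 + Q
F = -2640/6577 (F = ((-79 + 91) + 2628)/(8962 - 15539) = (12 + 2628)/(-6577) = 2640*(-1/6577) = -2640/6577 ≈ -0.40140)
(13708/827 + (47*75 + 29)/(-3915)) + F = (13708/827 + (47*75 + 29)/(-3915)) - 2640/6577 = (13708*(1/827) + (3525 + 29)*(-1/3915)) - 2640/6577 = (13708/827 + 3554*(-1/3915)) - 2640/6577 = (13708/827 - 3554/3915) - 2640/6577 = 50727662/3237705 - 2640/6577 = 325088291774/21294385785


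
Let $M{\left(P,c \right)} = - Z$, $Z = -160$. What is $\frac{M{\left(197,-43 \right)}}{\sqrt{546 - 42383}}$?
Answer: $- \frac{160 i \sqrt{41837}}{41837} \approx - 0.78224 i$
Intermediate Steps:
$M{\left(P,c \right)} = 160$ ($M{\left(P,c \right)} = \left(-1\right) \left(-160\right) = 160$)
$\frac{M{\left(197,-43 \right)}}{\sqrt{546 - 42383}} = \frac{160}{\sqrt{546 - 42383}} = \frac{160}{\sqrt{-41837}} = \frac{160}{i \sqrt{41837}} = 160 \left(- \frac{i \sqrt{41837}}{41837}\right) = - \frac{160 i \sqrt{41837}}{41837}$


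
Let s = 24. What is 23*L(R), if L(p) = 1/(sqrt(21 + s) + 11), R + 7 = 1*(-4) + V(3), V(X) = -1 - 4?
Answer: 253/76 - 69*sqrt(5)/76 ≈ 1.2988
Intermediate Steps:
V(X) = -5
R = -16 (R = -7 + (1*(-4) - 5) = -7 + (-4 - 5) = -7 - 9 = -16)
L(p) = 1/(11 + 3*sqrt(5)) (L(p) = 1/(sqrt(21 + 24) + 11) = 1/(sqrt(45) + 11) = 1/(3*sqrt(5) + 11) = 1/(11 + 3*sqrt(5)))
23*L(R) = 23*(11/76 - 3*sqrt(5)/76) = 253/76 - 69*sqrt(5)/76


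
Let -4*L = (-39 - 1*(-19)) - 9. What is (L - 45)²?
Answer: 22801/16 ≈ 1425.1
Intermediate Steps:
L = 29/4 (L = -((-39 - 1*(-19)) - 9)/4 = -((-39 + 19) - 9)/4 = -(-20 - 9)/4 = -¼*(-29) = 29/4 ≈ 7.2500)
(L - 45)² = (29/4 - 45)² = (-151/4)² = 22801/16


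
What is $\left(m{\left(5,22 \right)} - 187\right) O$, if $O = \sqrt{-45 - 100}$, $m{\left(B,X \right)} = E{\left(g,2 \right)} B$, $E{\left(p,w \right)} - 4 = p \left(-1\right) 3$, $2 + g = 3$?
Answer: $- 182 i \sqrt{145} \approx - 2191.6 i$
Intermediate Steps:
$g = 1$ ($g = -2 + 3 = 1$)
$E{\left(p,w \right)} = 4 - 3 p$ ($E{\left(p,w \right)} = 4 + p \left(-1\right) 3 = 4 + - p 3 = 4 - 3 p$)
$m{\left(B,X \right)} = B$ ($m{\left(B,X \right)} = \left(4 - 3\right) B = 1 B = B$)
$O = i \sqrt{145}$ ($O = \sqrt{-145} = i \sqrt{145} \approx 12.042 i$)
$\left(m{\left(5,22 \right)} - 187\right) O = \left(5 - 187\right) i \sqrt{145} = - 182 i \sqrt{145}$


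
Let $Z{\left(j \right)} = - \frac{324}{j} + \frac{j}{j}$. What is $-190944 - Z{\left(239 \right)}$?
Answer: $- \frac{45635531}{239} \approx -1.9094 \cdot 10^{5}$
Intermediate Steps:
$Z{\left(j \right)} = 1 - \frac{324}{j}$ ($Z{\left(j \right)} = - \frac{324}{j} + 1 = 1 - \frac{324}{j}$)
$-190944 - Z{\left(239 \right)} = -190944 - \frac{-324 + 239}{239} = -190944 - \frac{1}{239} \left(-85\right) = -190944 - - \frac{85}{239} = -190944 + \frac{85}{239} = - \frac{45635531}{239}$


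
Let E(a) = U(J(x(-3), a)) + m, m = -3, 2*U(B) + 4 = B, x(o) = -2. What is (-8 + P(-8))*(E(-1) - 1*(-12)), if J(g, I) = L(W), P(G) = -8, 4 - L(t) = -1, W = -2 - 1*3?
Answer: -152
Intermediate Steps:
W = -5 (W = -2 - 3 = -5)
L(t) = 5 (L(t) = 4 - 1*(-1) = 4 + 1 = 5)
J(g, I) = 5
U(B) = -2 + B/2
E(a) = -5/2 (E(a) = (-2 + (1/2)*5) - 3 = (-2 + 5/2) - 3 = 1/2 - 3 = -5/2)
(-8 + P(-8))*(E(-1) - 1*(-12)) = (-8 - 8)*(-5/2 - 1*(-12)) = -16*(-5/2 + 12) = -16*19/2 = -152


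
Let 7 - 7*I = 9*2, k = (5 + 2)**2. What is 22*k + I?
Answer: 7535/7 ≈ 1076.4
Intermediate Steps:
k = 49 (k = 7**2 = 49)
I = -11/7 (I = 1 - 9*2/7 = 1 - 1/7*18 = 1 - 18/7 = -11/7 ≈ -1.5714)
22*k + I = 22*49 - 11/7 = 1078 - 11/7 = 7535/7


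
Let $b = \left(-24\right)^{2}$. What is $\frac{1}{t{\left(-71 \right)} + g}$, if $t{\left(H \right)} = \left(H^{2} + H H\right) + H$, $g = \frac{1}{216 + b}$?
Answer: $\frac{792}{7928713} \approx 9.989 \cdot 10^{-5}$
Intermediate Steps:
$b = 576$
$g = \frac{1}{792}$ ($g = \frac{1}{216 + 576} = \frac{1}{792} \approx 0.0012626$)
$t{\left(H \right)} = H + 2 H^{2}$ ($t{\left(H \right)} = \left(H^{2} + H^{2}\right) + H = 2 H^{2} + H = H + 2 H^{2}$)
$\frac{1}{t{\left(-71 \right)} + g} = \frac{1}{- 71 \left(1 + 2 \left(-71\right)\right) + \frac{1}{792}} = \frac{1}{- 71 \left(1 - 142\right) + \frac{1}{792}} = \frac{1}{\left(-71\right) \left(-141\right) + \frac{1}{792}} = \frac{1}{10011 + \frac{1}{792}} = \frac{1}{\frac{7928713}{792}} = \frac{792}{7928713}$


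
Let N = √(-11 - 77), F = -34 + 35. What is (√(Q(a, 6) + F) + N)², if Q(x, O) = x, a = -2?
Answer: -89 - 4*√22 ≈ -107.76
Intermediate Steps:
F = 1
N = 2*I*√22 (N = √(-88) = 2*I*√22 ≈ 9.3808*I)
(√(Q(a, 6) + F) + N)² = (√(-2 + 1) + 2*I*√22)² = (√(-1) + 2*I*√22)² = (I + 2*I*√22)²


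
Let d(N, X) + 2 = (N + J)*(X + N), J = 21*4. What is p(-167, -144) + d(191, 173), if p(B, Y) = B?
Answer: 99931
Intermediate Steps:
J = 84
d(N, X) = -2 + (84 + N)*(N + X) (d(N, X) = -2 + (N + 84)*(X + N) = -2 + (84 + N)*(N + X))
p(-167, -144) + d(191, 173) = -167 + (-2 + 191**2 + 84*191 + 84*173 + 191*173) = -167 + (-2 + 36481 + 16044 + 14532 + 33043) = -167 + 100098 = 99931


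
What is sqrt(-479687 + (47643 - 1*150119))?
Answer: I*sqrt(582163) ≈ 763.0*I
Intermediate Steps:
sqrt(-479687 + (47643 - 1*150119)) = sqrt(-479687 + (47643 - 150119)) = sqrt(-479687 - 102476) = sqrt(-582163) = I*sqrt(582163)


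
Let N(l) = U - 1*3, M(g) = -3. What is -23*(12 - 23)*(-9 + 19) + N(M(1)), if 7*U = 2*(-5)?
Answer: 17679/7 ≈ 2525.6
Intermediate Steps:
U = -10/7 (U = (2*(-5))/7 = (⅐)*(-10) = -10/7 ≈ -1.4286)
N(l) = -31/7 (N(l) = -10/7 - 1*3 = -10/7 - 3 = -31/7)
-23*(12 - 23)*(-9 + 19) + N(M(1)) = -23*(12 - 23)*(-9 + 19) - 31/7 = -(-253)*10 - 31/7 = -23*(-110) - 31/7 = 2530 - 31/7 = 17679/7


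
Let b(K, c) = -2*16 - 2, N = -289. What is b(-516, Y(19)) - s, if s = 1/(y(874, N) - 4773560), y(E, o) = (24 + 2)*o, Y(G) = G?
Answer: -162556515/4781074 ≈ -34.000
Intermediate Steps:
y(E, o) = 26*o
b(K, c) = -34 (b(K, c) = -32 - 2 = -34)
s = -1/4781074 (s = 1/(26*(-289) - 4773560) = 1/(-7514 - 4773560) = 1/(-4781074) = -1/4781074 ≈ -2.0916e-7)
b(-516, Y(19)) - s = -34 - 1*(-1/4781074) = -34 + 1/4781074 = -162556515/4781074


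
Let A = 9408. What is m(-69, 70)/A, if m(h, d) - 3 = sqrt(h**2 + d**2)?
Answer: 1/3136 + sqrt(9661)/9408 ≈ 0.010766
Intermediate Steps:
m(h, d) = 3 + sqrt(d**2 + h**2) (m(h, d) = 3 + sqrt(h**2 + d**2) = 3 + sqrt(d**2 + h**2))
m(-69, 70)/A = (3 + sqrt(70**2 + (-69)**2))/9408 = (3 + sqrt(4900 + 4761))*(1/9408) = (3 + sqrt(9661))*(1/9408) = 1/3136 + sqrt(9661)/9408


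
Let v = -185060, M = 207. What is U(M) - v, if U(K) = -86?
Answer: 184974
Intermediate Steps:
U(M) - v = -86 - 1*(-185060) = -86 + 185060 = 184974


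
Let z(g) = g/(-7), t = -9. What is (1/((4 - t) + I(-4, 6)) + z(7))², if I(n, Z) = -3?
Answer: 81/100 ≈ 0.81000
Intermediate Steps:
z(g) = -g/7 (z(g) = g*(-⅐) = -g/7)
(1/((4 - t) + I(-4, 6)) + z(7))² = (1/((4 - 1*(-9)) - 3) - ⅐*7)² = (1/((4 + 9) - 3) - 1)² = (1/(13 - 3) - 1)² = (1/10 - 1)² = (⅒ - 1)² = (-9/10)² = 81/100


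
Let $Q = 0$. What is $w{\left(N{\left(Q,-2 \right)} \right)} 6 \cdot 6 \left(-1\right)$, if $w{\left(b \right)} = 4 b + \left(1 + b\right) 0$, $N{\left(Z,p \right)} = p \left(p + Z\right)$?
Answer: $-576$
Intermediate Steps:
$N{\left(Z,p \right)} = p \left(Z + p\right)$
$w{\left(b \right)} = 4 b$ ($w{\left(b \right)} = 4 b + 0 = 4 b$)
$w{\left(N{\left(Q,-2 \right)} \right)} 6 \cdot 6 \left(-1\right) = 4 \left(- 2 \left(0 - 2\right)\right) 6 \cdot 6 \left(-1\right) = 4 \left(\left(-2\right) \left(-2\right)\right) 36 \left(-1\right) = 4 \cdot 4 \left(-36\right) = 16 \left(-36\right) = -576$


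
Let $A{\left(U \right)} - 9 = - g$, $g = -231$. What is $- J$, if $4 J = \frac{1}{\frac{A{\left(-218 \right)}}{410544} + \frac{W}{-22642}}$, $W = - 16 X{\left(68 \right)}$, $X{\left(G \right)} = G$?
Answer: $- \frac{96828513}{18837748} \approx -5.1401$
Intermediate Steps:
$W = -1088$ ($W = \left(-16\right) 68 = -1088$)
$A{\left(U \right)} = 240$ ($A{\left(U \right)} = 9 - -231 = 9 + 231 = 240$)
$J = \frac{96828513}{18837748}$ ($J = \frac{1}{4 \left(\frac{240}{410544} - \frac{1088}{-22642}\right)} = \frac{1}{4 \left(240 \cdot \frac{1}{410544} - - \frac{544}{11321}\right)} = \frac{1}{4 \left(\frac{5}{8553} + \frac{544}{11321}\right)} = \frac{1}{4 \cdot \frac{4709437}{96828513}} = \frac{1}{4} \cdot \frac{96828513}{4709437} = \frac{96828513}{18837748} \approx 5.1401$)
$- J = \left(-1\right) \frac{96828513}{18837748} = - \frac{96828513}{18837748}$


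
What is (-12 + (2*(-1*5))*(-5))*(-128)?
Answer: -4864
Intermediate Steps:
(-12 + (2*(-1*5))*(-5))*(-128) = (-12 + (2*(-5))*(-5))*(-128) = (-12 - 10*(-5))*(-128) = (-12 + 50)*(-128) = 38*(-128) = -4864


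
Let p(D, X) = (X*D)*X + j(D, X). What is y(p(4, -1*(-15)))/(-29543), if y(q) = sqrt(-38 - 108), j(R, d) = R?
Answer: -I*sqrt(146)/29543 ≈ -0.000409*I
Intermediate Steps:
p(D, X) = D + D*X**2 (p(D, X) = (X*D)*X + D = (D*X)*X + D = D*X**2 + D = D + D*X**2)
y(q) = I*sqrt(146) (y(q) = sqrt(-146) = I*sqrt(146))
y(p(4, -1*(-15)))/(-29543) = (I*sqrt(146))/(-29543) = (I*sqrt(146))*(-1/29543) = -I*sqrt(146)/29543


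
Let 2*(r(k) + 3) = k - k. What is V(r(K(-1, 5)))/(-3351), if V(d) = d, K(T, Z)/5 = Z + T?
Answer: 1/1117 ≈ 0.00089526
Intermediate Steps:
K(T, Z) = 5*T + 5*Z (K(T, Z) = 5*(Z + T) = 5*(T + Z) = 5*T + 5*Z)
r(k) = -3 (r(k) = -3 + (k - k)/2 = -3 + (½)*0 = -3 + 0 = -3)
V(r(K(-1, 5)))/(-3351) = -3/(-3351) = -3*(-1/3351) = 1/1117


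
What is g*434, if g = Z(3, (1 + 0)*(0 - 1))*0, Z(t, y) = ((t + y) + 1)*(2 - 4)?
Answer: 0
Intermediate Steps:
Z(t, y) = -2 - 2*t - 2*y (Z(t, y) = (1 + t + y)*(-2) = -2 - 2*t - 2*y)
g = 0 (g = (-2 - 2*3 - 2*(1 + 0)*(0 - 1))*0 = (-2 - 6 - 2*(-1))*0 = (-2 - 6 + 2)*0 = -6*0 = 0)
g*434 = 0*434 = 0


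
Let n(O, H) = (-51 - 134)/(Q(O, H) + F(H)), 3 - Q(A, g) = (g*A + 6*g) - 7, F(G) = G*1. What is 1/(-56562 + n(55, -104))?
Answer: -1250/70702537 ≈ -1.7680e-5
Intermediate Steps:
F(G) = G
Q(A, g) = 10 - 6*g - A*g (Q(A, g) = 3 - ((g*A + 6*g) - 7) = 3 - ((A*g + 6*g) - 7) = 3 - ((6*g + A*g) - 7) = 3 - (-7 + 6*g + A*g) = 3 + (7 - 6*g - A*g) = 10 - 6*g - A*g)
n(O, H) = -185/(10 - 5*H - H*O) (n(O, H) = (-51 - 134)/((10 - 6*H - O*H) + H) = -185/((10 - 6*H - H*O) + H) = -185/(10 - 5*H - H*O))
1/(-56562 + n(55, -104)) = 1/(-56562 + 185/(-10 + 5*(-104) - 104*55)) = 1/(-56562 + 185/(-10 - 520 - 5720)) = 1/(-56562 + 185/(-6250)) = 1/(-56562 + 185*(-1/6250)) = 1/(-56562 - 37/1250) = 1/(-70702537/1250) = -1250/70702537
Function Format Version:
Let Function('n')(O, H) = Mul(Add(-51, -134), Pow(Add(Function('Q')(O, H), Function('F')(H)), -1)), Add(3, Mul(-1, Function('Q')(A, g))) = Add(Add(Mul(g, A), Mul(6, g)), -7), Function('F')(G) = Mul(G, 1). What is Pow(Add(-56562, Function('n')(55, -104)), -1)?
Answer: Rational(-1250, 70702537) ≈ -1.7680e-5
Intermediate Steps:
Function('F')(G) = G
Function('Q')(A, g) = Add(10, Mul(-6, g), Mul(-1, A, g)) (Function('Q')(A, g) = Add(3, Mul(-1, Add(Add(Mul(g, A), Mul(6, g)), -7))) = Add(3, Mul(-1, Add(Add(Mul(A, g), Mul(6, g)), -7))) = Add(3, Mul(-1, Add(Add(Mul(6, g), Mul(A, g)), -7))) = Add(3, Mul(-1, Add(-7, Mul(6, g), Mul(A, g)))) = Add(3, Add(7, Mul(-6, g), Mul(-1, A, g))) = Add(10, Mul(-6, g), Mul(-1, A, g)))
Function('n')(O, H) = Mul(-185, Pow(Add(10, Mul(-5, H), Mul(-1, H, O)), -1)) (Function('n')(O, H) = Mul(Add(-51, -134), Pow(Add(Add(10, Mul(-6, H), Mul(-1, O, H)), H), -1)) = Mul(-185, Pow(Add(Add(10, Mul(-6, H), Mul(-1, H, O)), H), -1)) = Mul(-185, Pow(Add(10, Mul(-5, H), Mul(-1, H, O)), -1)))
Pow(Add(-56562, Function('n')(55, -104)), -1) = Pow(Add(-56562, Mul(185, Pow(Add(-10, Mul(5, -104), Mul(-104, 55)), -1))), -1) = Pow(Add(-56562, Mul(185, Pow(Add(-10, -520, -5720), -1))), -1) = Pow(Add(-56562, Mul(185, Pow(-6250, -1))), -1) = Pow(Add(-56562, Mul(185, Rational(-1, 6250))), -1) = Pow(Add(-56562, Rational(-37, 1250)), -1) = Pow(Rational(-70702537, 1250), -1) = Rational(-1250, 70702537)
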